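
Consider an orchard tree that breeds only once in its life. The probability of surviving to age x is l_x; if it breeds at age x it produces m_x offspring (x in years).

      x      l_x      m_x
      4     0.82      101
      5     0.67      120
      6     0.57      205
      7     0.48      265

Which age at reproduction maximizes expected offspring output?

Expected offspring if breeding at age x = l_x × m_x:
  age 4: 0.82 × 101 = 82.820
  age 5: 0.67 × 120 = 80.400
  age 6: 0.57 × 205 = 116.850
  age 7: 0.48 × 265 = 127.200
Maximum at age 7 (127.200).

7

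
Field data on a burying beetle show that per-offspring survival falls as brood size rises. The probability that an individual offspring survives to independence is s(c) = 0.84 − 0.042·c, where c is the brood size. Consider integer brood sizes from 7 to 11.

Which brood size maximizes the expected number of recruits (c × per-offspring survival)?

Expected recruits = c × s(c):
  c=7: 7 × 0.546 = 3.822
  c=8: 8 × 0.504 = 4.032
  c=9: 9 × 0.462 = 4.158
  c=10: 10 × 0.420 = 4.200
  c=11: 11 × 0.378 = 4.158
Maximum at c = 10 (4.200 recruits).

10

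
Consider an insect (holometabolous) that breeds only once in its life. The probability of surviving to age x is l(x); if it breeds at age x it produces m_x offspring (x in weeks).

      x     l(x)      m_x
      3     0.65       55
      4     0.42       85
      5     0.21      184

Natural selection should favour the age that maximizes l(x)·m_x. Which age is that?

Expected offspring if breeding at age x = l(x) × m_x:
  age 3: 0.65 × 55 = 35.750
  age 4: 0.42 × 85 = 35.700
  age 5: 0.21 × 184 = 38.640
Maximum at age 5 (38.640).

5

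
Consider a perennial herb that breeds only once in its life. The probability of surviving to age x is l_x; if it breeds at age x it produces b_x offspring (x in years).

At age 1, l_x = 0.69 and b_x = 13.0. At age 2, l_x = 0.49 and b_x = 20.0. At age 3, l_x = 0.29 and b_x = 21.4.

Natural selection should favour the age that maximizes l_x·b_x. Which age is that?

Expected offspring if breeding at age x = l_x × b_x:
  age 1: 0.69 × 13.0 = 8.970
  age 2: 0.49 × 20.0 = 9.800
  age 3: 0.29 × 21.4 = 6.206
Maximum at age 2 (9.800).

2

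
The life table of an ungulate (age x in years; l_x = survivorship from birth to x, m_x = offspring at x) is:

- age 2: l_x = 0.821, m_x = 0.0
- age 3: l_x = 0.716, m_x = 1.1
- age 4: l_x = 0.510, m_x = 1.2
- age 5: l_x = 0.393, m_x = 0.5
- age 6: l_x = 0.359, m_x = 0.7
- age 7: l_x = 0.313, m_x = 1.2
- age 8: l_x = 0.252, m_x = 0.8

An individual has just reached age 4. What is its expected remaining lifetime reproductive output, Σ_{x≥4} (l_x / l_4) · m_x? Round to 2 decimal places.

3.21

l_4 = 0.510. Conditional survival from age 4 to x is l_x / l_4.
  x=4: (0.510/0.510) × 1.2 = 1.2000
  x=5: (0.393/0.510) × 0.5 = 0.3853
  x=6: (0.359/0.510) × 0.7 = 0.4927
  x=7: (0.313/0.510) × 1.2 = 0.7365
  x=8: (0.252/0.510) × 0.8 = 0.3953
Sum = 1.2000 + 0.3853 + 0.4927 + 0.7365 + 0.3953 = 3.2098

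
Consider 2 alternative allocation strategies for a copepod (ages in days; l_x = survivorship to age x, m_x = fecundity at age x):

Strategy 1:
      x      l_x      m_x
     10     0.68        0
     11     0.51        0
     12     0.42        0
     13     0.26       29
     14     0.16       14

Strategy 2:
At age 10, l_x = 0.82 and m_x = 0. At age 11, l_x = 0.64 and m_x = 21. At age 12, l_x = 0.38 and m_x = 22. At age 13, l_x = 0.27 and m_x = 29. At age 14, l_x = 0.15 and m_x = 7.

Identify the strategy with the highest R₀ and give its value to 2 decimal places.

Strategy 1: R₀ = 0.68×0 + 0.51×0 + 0.42×0 + 0.26×29 + 0.16×14 = 9.7800
Strategy 2: R₀ = 0.82×0 + 0.64×21 + 0.38×22 + 0.27×29 + 0.15×7 = 30.6800
Highest R₀: strategy 2 with 30.6800.

30.68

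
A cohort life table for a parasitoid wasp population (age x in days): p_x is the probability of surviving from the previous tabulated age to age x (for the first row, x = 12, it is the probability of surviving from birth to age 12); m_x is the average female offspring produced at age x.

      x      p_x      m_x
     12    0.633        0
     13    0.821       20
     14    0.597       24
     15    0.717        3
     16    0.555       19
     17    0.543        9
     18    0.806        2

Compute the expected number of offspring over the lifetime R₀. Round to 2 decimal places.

21.56

Survivorship from birth: l_x = p_12·p_13·…·p_x.
  l_12 = 0.63300
  l_13 = 0.51969
  l_14 = 0.31026
  l_15 = 0.22245
  l_16 = 0.12346
  l_17 = 0.06704
  l_18 = 0.05403
R₀ = Σ l_x m_x:
  age 12: 0.63300 × 0 = 0.0000
  age 13: 0.51969 × 20 = 10.3938
  age 14: 0.31026 × 24 = 7.4462
  age 15: 0.22245 × 3 = 0.6673
  age 16: 0.12346 × 19 = 2.3457
  age 17: 0.06704 × 9 = 0.6034
  age 18: 0.05403 × 2 = 0.1081
R₀ = 0.0000 + 10.3938 + 7.4462 + 0.6673 + 2.3457 + 0.6034 + 0.1081 = 21.5645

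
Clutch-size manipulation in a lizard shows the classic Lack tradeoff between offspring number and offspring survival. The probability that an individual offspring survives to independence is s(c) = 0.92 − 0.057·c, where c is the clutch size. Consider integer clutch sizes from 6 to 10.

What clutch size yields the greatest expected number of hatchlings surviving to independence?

8

Expected hatchlings surviving to independence = c × s(c):
  c=6: 6 × 0.578 = 3.468
  c=7: 7 × 0.521 = 3.647
  c=8: 8 × 0.464 = 3.712
  c=9: 9 × 0.407 = 3.663
  c=10: 10 × 0.350 = 3.500
Maximum at c = 8 (3.712 hatchlings surviving to independence).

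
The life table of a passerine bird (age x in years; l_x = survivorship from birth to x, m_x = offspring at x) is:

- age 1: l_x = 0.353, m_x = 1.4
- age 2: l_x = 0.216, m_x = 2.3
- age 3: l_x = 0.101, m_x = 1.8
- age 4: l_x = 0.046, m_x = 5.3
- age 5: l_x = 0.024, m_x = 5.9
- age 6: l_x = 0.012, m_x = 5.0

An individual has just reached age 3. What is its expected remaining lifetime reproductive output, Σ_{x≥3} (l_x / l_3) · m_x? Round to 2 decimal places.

6.21

l_3 = 0.101. Conditional survival from age 3 to x is l_x / l_3.
  x=3: (0.101/0.101) × 1.8 = 1.8000
  x=4: (0.046/0.101) × 5.3 = 2.4139
  x=5: (0.024/0.101) × 5.9 = 1.4020
  x=6: (0.012/0.101) × 5.0 = 0.5941
Sum = 1.8000 + 2.4139 + 1.4020 + 0.5941 = 6.2099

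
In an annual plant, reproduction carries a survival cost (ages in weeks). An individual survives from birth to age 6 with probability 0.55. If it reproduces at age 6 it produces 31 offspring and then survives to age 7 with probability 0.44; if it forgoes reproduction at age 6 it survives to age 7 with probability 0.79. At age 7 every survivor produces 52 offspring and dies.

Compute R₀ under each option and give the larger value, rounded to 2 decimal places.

29.63

breed at age 6: R₀ = 0.55 × (31 + 0.44 × 52) = 0.55 × 53.8800 = 29.6340
delay to age 7: R₀ = 0.55 × (0.79 × 52) = 0.55 × 41.0800 = 22.5940
Higher: breed at age 6 (29.6340).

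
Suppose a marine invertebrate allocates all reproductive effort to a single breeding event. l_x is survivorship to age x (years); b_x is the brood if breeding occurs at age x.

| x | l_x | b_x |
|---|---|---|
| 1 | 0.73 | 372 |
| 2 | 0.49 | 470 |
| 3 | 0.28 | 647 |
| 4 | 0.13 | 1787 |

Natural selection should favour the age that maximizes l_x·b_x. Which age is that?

Expected offspring if breeding at age x = l_x × b_x:
  age 1: 0.73 × 372 = 271.560
  age 2: 0.49 × 470 = 230.300
  age 3: 0.28 × 647 = 181.160
  age 4: 0.13 × 1787 = 232.310
Maximum at age 1 (271.560).

1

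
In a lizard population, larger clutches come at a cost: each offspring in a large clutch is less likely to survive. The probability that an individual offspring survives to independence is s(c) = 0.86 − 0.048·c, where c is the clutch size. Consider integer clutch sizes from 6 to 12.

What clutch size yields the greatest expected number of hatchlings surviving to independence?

9

Expected hatchlings surviving to independence = c × s(c):
  c=6: 6 × 0.572 = 3.432
  c=7: 7 × 0.524 = 3.668
  c=8: 8 × 0.476 = 3.808
  c=9: 9 × 0.428 = 3.852
  c=10: 10 × 0.380 = 3.800
  c=11: 11 × 0.332 = 3.652
  c=12: 12 × 0.284 = 3.408
Maximum at c = 9 (3.852 hatchlings surviving to independence).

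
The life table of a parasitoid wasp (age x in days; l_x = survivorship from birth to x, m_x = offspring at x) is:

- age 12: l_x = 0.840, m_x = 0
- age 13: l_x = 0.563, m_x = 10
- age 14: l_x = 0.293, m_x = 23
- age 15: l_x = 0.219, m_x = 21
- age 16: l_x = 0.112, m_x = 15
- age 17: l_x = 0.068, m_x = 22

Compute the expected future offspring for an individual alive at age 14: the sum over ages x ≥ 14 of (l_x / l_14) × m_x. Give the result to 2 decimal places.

l_14 = 0.293. Conditional survival from age 14 to x is l_x / l_14.
  x=14: (0.293/0.293) × 23 = 23.0000
  x=15: (0.219/0.293) × 21 = 15.6962
  x=16: (0.112/0.293) × 15 = 5.7338
  x=17: (0.068/0.293) × 22 = 5.1058
Sum = 23.0000 + 15.6962 + 5.7338 + 5.1058 = 49.5358

49.54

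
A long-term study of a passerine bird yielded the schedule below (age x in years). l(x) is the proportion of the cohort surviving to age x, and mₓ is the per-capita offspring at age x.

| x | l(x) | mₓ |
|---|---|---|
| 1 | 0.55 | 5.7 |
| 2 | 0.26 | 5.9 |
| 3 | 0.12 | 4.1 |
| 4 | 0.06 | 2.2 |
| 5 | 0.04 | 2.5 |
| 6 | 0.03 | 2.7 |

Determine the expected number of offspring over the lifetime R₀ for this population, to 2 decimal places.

R₀ = Σ l(x) mₓ:
  age 1: 0.55 × 5.7 = 3.1350
  age 2: 0.26 × 5.9 = 1.5340
  age 3: 0.12 × 4.1 = 0.4920
  age 4: 0.06 × 2.2 = 0.1320
  age 5: 0.04 × 2.5 = 0.1000
  age 6: 0.03 × 2.7 = 0.0810
R₀ = 3.1350 + 1.5340 + 0.4920 + 0.1320 + 0.1000 + 0.0810 = 5.4740

5.47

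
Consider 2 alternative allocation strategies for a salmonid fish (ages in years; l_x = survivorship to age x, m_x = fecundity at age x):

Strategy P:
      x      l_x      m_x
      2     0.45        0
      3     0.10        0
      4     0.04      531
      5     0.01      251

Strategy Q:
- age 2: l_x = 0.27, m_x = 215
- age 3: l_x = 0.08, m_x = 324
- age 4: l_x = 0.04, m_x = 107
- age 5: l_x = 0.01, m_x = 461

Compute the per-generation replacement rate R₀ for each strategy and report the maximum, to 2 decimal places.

92.86

Strategy P: R₀ = 0.45×0 + 0.10×0 + 0.04×531 + 0.01×251 = 23.7500
Strategy Q: R₀ = 0.27×215 + 0.08×324 + 0.04×107 + 0.01×461 = 92.8600
Highest R₀: strategy Q with 92.8600.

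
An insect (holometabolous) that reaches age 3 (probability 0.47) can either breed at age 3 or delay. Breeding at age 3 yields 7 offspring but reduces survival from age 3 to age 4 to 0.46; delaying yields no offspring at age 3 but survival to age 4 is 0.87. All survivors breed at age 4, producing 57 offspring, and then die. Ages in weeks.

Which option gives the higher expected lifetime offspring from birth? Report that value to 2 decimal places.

breed at age 3: R₀ = 0.47 × (7 + 0.46 × 57) = 0.47 × 33.2200 = 15.6134
delay to age 4: R₀ = 0.47 × (0.87 × 57) = 0.47 × 49.5900 = 23.3073
Higher: delay to age 4 (23.3073).

23.31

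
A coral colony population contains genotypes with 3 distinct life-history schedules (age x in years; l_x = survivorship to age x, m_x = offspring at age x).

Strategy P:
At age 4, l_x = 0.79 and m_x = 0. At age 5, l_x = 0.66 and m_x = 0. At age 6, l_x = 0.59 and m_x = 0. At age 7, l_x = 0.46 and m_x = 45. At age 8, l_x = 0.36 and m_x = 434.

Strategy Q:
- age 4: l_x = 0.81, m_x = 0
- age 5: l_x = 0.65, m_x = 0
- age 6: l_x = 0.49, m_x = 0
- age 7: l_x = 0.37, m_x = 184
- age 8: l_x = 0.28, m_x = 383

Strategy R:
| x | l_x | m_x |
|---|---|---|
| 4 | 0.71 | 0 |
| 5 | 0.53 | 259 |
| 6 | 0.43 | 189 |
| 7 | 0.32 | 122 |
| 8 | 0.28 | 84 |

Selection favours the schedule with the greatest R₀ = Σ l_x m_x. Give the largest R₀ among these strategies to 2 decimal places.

Strategy P: R₀ = 0.79×0 + 0.66×0 + 0.59×0 + 0.46×45 + 0.36×434 = 176.9400
Strategy Q: R₀ = 0.81×0 + 0.65×0 + 0.49×0 + 0.37×184 + 0.28×383 = 175.3200
Strategy R: R₀ = 0.71×0 + 0.53×259 + 0.43×189 + 0.32×122 + 0.28×84 = 281.1000
Highest R₀: strategy R with 281.1000.

281.10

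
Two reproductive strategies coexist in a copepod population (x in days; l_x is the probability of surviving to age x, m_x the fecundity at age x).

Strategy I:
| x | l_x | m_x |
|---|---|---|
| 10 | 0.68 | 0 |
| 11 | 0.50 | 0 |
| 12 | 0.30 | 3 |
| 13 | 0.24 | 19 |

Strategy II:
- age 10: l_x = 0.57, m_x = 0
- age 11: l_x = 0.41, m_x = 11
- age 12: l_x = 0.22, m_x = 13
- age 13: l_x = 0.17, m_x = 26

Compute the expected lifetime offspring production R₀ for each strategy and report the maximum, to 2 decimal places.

11.79

Strategy I: R₀ = 0.68×0 + 0.50×0 + 0.30×3 + 0.24×19 = 5.4600
Strategy II: R₀ = 0.57×0 + 0.41×11 + 0.22×13 + 0.17×26 = 11.7900
Highest R₀: strategy II with 11.7900.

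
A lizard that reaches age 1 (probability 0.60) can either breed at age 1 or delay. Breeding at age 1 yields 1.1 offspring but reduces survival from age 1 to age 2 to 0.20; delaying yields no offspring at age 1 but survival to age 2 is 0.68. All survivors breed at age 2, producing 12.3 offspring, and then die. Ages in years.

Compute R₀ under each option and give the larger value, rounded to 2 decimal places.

breed at age 1: R₀ = 0.60 × (1.1 + 0.20 × 12.3) = 0.60 × 3.5600 = 2.1360
delay to age 2: R₀ = 0.60 × (0.68 × 12.3) = 0.60 × 8.3640 = 5.0184
Higher: delay to age 2 (5.0184).

5.02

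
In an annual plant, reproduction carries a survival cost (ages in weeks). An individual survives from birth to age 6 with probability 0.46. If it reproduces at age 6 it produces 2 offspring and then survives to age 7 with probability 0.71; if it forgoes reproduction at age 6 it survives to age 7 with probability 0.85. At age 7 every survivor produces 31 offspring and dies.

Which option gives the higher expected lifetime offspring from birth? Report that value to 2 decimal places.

breed at age 6: R₀ = 0.46 × (2 + 0.71 × 31) = 0.46 × 24.0100 = 11.0446
delay to age 7: R₀ = 0.46 × (0.85 × 31) = 0.46 × 26.3500 = 12.1210
Higher: delay to age 7 (12.1210).

12.12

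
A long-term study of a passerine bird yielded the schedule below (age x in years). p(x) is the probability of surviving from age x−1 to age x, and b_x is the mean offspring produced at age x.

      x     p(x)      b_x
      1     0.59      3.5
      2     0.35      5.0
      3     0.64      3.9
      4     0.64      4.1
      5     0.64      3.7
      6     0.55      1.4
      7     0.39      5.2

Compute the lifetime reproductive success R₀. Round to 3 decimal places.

Survivorship from birth: l_x = p_1·p_2·…·p_x.
  l_1 = 0.59000
  l_2 = 0.20650
  l_3 = 0.13216
  l_4 = 0.08458
  l_5 = 0.05413
  l_6 = 0.02977
  l_7 = 0.01161
R₀ = Σ l_x b_x:
  age 1: 0.59000 × 3.5 = 2.0650
  age 2: 0.20650 × 5.0 = 1.0325
  age 3: 0.13216 × 3.9 = 0.5154
  age 4: 0.08458 × 4.1 = 0.3468
  age 5: 0.05413 × 3.7 = 0.2003
  age 6: 0.02977 × 1.4 = 0.0417
  age 7: 0.01161 × 5.2 = 0.0604
R₀ = 2.0650 + 1.0325 + 0.5154 + 0.3468 + 0.2003 + 0.0417 + 0.0604 = 4.2620

4.262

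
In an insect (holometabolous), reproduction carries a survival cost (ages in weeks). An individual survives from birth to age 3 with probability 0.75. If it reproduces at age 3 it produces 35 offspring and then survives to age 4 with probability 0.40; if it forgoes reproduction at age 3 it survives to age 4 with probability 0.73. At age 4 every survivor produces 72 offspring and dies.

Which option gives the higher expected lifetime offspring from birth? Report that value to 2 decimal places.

47.85

breed at age 3: R₀ = 0.75 × (35 + 0.40 × 72) = 0.75 × 63.8000 = 47.8500
delay to age 4: R₀ = 0.75 × (0.73 × 72) = 0.75 × 52.5600 = 39.4200
Higher: breed at age 3 (47.8500).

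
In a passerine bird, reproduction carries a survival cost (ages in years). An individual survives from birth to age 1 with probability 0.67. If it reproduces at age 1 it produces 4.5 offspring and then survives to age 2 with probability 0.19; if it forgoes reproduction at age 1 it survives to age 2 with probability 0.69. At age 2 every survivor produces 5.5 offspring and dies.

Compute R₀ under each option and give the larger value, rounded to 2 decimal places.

3.72

breed at age 1: R₀ = 0.67 × (4.5 + 0.19 × 5.5) = 0.67 × 5.5450 = 3.7151
delay to age 2: R₀ = 0.67 × (0.69 × 5.5) = 0.67 × 3.7950 = 2.5427
Higher: breed at age 1 (3.7151).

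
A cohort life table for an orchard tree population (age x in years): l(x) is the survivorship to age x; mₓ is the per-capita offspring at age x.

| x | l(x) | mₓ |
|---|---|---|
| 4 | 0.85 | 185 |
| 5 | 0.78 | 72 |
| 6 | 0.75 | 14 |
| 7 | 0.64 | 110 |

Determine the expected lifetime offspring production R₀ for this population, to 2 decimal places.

294.31

R₀ = Σ l(x) mₓ:
  age 4: 0.85 × 185 = 157.2500
  age 5: 0.78 × 72 = 56.1600
  age 6: 0.75 × 14 = 10.5000
  age 7: 0.64 × 110 = 70.4000
R₀ = 157.2500 + 56.1600 + 10.5000 + 70.4000 = 294.3100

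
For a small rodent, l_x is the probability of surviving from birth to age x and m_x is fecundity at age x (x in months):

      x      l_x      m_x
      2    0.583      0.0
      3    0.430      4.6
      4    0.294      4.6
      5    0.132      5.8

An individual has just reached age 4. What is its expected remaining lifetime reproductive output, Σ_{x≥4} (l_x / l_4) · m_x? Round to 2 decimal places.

l_4 = 0.294. Conditional survival from age 4 to x is l_x / l_4.
  x=4: (0.294/0.294) × 4.6 = 4.6000
  x=5: (0.132/0.294) × 5.8 = 2.6041
Sum = 4.6000 + 2.6041 = 7.2041

7.20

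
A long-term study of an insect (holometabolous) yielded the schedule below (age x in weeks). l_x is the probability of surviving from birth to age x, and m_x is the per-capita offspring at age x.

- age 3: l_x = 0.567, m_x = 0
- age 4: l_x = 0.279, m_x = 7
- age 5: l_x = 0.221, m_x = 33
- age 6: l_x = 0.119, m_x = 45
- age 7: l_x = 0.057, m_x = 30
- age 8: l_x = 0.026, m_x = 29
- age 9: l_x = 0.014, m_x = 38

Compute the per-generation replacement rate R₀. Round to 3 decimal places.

R₀ = Σ l_x m_x:
  age 3: 0.567 × 0 = 0.0000
  age 4: 0.279 × 7 = 1.9530
  age 5: 0.221 × 33 = 7.2930
  age 6: 0.119 × 45 = 5.3550
  age 7: 0.057 × 30 = 1.7100
  age 8: 0.026 × 29 = 0.7540
  age 9: 0.014 × 38 = 0.5320
R₀ = 0.0000 + 1.9530 + 7.2930 + 5.3550 + 1.7100 + 0.7540 + 0.5320 = 17.5970

17.597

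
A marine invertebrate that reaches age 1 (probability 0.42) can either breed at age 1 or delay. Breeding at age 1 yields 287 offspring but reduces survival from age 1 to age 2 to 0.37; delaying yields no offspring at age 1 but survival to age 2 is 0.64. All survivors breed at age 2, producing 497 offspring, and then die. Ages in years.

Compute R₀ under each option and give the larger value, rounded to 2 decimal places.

197.77

breed at age 1: R₀ = 0.42 × (287 + 0.37 × 497) = 0.42 × 470.8900 = 197.7738
delay to age 2: R₀ = 0.42 × (0.64 × 497) = 0.42 × 318.0800 = 133.5936
Higher: breed at age 1 (197.7738).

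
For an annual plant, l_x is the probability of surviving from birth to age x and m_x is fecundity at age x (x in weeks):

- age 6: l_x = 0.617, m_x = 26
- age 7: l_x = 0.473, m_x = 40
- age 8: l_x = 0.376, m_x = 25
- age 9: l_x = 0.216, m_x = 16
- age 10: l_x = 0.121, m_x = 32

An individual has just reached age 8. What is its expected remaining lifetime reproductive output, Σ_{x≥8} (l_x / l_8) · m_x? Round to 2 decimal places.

44.49

l_8 = 0.376. Conditional survival from age 8 to x is l_x / l_8.
  x=8: (0.376/0.376) × 25 = 25.0000
  x=9: (0.216/0.376) × 16 = 9.1915
  x=10: (0.121/0.376) × 32 = 10.2979
Sum = 25.0000 + 9.1915 + 10.2979 = 44.4894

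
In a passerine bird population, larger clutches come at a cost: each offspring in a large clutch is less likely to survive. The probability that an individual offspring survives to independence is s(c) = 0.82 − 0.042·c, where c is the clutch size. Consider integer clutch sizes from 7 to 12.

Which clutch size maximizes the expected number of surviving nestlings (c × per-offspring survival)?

Expected surviving nestlings = c × s(c):
  c=7: 7 × 0.526 = 3.682
  c=8: 8 × 0.484 = 3.872
  c=9: 9 × 0.442 = 3.978
  c=10: 10 × 0.400 = 4.000
  c=11: 11 × 0.358 = 3.938
  c=12: 12 × 0.316 = 3.792
Maximum at c = 10 (4.000 surviving nestlings).

10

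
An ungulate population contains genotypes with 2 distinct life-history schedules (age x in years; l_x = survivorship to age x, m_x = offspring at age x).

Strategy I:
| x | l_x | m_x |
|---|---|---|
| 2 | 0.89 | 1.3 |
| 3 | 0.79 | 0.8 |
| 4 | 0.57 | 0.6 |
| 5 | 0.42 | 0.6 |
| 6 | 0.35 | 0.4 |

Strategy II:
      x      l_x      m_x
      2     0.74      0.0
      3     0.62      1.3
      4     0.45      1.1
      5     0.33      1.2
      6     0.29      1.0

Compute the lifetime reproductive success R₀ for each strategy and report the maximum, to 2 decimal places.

Strategy I: R₀ = 0.89×1.3 + 0.79×0.8 + 0.57×0.6 + 0.42×0.6 + 0.35×0.4 = 2.5230
Strategy II: R₀ = 0.74×0.0 + 0.62×1.3 + 0.45×1.1 + 0.33×1.2 + 0.29×1.0 = 1.9870
Highest R₀: strategy I with 2.5230.

2.52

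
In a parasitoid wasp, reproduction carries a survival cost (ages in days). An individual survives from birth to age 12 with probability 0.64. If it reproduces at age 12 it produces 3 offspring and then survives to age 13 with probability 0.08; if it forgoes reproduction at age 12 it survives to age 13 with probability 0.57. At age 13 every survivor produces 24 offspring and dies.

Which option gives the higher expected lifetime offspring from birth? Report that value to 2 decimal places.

breed at age 12: R₀ = 0.64 × (3 + 0.08 × 24) = 0.64 × 4.9200 = 3.1488
delay to age 13: R₀ = 0.64 × (0.57 × 24) = 0.64 × 13.6800 = 8.7552
Higher: delay to age 13 (8.7552).

8.76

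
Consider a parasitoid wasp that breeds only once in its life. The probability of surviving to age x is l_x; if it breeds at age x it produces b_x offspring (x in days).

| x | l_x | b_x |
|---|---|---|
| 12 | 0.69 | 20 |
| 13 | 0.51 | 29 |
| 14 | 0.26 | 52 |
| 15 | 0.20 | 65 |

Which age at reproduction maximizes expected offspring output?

Expected offspring if breeding at age x = l_x × b_x:
  age 12: 0.69 × 20 = 13.800
  age 13: 0.51 × 29 = 14.790
  age 14: 0.26 × 52 = 13.520
  age 15: 0.20 × 65 = 13.000
Maximum at age 13 (14.790).

13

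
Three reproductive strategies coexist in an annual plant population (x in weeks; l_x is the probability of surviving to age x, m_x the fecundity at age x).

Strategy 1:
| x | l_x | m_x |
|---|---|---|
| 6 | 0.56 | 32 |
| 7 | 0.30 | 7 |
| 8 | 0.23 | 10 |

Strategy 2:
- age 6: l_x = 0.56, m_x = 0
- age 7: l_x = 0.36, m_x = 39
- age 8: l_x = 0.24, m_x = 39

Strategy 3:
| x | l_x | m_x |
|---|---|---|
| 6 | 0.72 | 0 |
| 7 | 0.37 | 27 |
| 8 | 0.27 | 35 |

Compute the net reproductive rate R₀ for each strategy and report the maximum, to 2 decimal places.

Strategy 1: R₀ = 0.56×32 + 0.30×7 + 0.23×10 = 22.3200
Strategy 2: R₀ = 0.56×0 + 0.36×39 + 0.24×39 = 23.4000
Strategy 3: R₀ = 0.72×0 + 0.37×27 + 0.27×35 = 19.4400
Highest R₀: strategy 2 with 23.4000.

23.40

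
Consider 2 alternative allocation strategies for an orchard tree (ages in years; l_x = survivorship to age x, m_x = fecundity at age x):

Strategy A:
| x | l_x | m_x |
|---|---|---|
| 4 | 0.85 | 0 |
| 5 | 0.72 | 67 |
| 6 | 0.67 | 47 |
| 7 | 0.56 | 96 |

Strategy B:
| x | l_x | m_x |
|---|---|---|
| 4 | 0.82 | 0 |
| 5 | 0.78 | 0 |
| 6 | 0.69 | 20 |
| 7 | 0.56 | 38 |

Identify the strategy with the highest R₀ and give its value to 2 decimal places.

133.49

Strategy A: R₀ = 0.85×0 + 0.72×67 + 0.67×47 + 0.56×96 = 133.4900
Strategy B: R₀ = 0.82×0 + 0.78×0 + 0.69×20 + 0.56×38 = 35.0800
Highest R₀: strategy A with 133.4900.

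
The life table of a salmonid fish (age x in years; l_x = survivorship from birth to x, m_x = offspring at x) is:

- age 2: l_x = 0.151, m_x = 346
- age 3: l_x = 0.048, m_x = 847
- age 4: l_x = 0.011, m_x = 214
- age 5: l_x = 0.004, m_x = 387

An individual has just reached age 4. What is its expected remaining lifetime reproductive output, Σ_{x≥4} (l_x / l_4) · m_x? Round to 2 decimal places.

l_4 = 0.011. Conditional survival from age 4 to x is l_x / l_4.
  x=4: (0.011/0.011) × 214 = 214.0000
  x=5: (0.004/0.011) × 387 = 140.7273
Sum = 214.0000 + 140.7273 = 354.7273

354.73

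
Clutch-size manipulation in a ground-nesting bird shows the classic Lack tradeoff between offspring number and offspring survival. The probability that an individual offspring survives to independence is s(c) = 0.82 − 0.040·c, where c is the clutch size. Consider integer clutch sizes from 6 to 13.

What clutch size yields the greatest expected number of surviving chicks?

10

Expected surviving chicks = c × s(c):
  c=6: 6 × 0.580 = 3.480
  c=7: 7 × 0.540 = 3.780
  c=8: 8 × 0.500 = 4.000
  c=9: 9 × 0.460 = 4.140
  c=10: 10 × 0.420 = 4.200
  c=11: 11 × 0.380 = 4.180
  c=12: 12 × 0.340 = 4.080
  c=13: 13 × 0.300 = 3.900
Maximum at c = 10 (4.200 surviving chicks).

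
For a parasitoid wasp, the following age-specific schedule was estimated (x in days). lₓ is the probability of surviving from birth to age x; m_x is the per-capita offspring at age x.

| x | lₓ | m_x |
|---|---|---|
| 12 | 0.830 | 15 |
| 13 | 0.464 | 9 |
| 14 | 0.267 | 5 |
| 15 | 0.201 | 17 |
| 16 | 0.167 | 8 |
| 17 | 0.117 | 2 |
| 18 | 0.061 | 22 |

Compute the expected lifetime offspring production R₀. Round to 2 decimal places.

R₀ = Σ lₓ m_x:
  age 12: 0.830 × 15 = 12.4500
  age 13: 0.464 × 9 = 4.1760
  age 14: 0.267 × 5 = 1.3350
  age 15: 0.201 × 17 = 3.4170
  age 16: 0.167 × 8 = 1.3360
  age 17: 0.117 × 2 = 0.2340
  age 18: 0.061 × 22 = 1.3420
R₀ = 12.4500 + 4.1760 + 1.3350 + 3.4170 + 1.3360 + 0.2340 + 1.3420 = 24.2900

24.29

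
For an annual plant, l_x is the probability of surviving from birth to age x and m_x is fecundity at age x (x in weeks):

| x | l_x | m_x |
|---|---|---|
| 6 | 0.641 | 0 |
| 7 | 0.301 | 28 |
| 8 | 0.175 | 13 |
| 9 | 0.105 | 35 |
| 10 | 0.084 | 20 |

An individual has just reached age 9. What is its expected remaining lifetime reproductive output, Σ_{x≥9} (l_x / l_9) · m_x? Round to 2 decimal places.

51.00

l_9 = 0.105. Conditional survival from age 9 to x is l_x / l_9.
  x=9: (0.105/0.105) × 35 = 35.0000
  x=10: (0.084/0.105) × 20 = 16.0000
Sum = 35.0000 + 16.0000 = 51.0000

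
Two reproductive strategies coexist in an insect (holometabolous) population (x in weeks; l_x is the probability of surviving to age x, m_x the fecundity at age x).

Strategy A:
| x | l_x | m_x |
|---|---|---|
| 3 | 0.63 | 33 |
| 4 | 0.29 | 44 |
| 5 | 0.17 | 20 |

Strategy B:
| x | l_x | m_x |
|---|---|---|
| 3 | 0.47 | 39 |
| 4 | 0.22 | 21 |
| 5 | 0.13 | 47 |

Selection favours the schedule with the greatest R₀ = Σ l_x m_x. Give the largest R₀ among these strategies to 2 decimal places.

Strategy A: R₀ = 0.63×33 + 0.29×44 + 0.17×20 = 36.9500
Strategy B: R₀ = 0.47×39 + 0.22×21 + 0.13×47 = 29.0600
Highest R₀: strategy A with 36.9500.

36.95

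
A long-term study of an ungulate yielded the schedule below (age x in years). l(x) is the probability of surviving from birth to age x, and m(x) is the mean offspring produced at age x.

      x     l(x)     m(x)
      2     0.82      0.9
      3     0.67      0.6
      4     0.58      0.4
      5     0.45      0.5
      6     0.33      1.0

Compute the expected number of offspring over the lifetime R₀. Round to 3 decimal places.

R₀ = Σ l(x) m(x):
  age 2: 0.82 × 0.9 = 0.7380
  age 3: 0.67 × 0.6 = 0.4020
  age 4: 0.58 × 0.4 = 0.2320
  age 5: 0.45 × 0.5 = 0.2250
  age 6: 0.33 × 1.0 = 0.3300
R₀ = 0.7380 + 0.4020 + 0.2320 + 0.2250 + 0.3300 = 1.9270

1.927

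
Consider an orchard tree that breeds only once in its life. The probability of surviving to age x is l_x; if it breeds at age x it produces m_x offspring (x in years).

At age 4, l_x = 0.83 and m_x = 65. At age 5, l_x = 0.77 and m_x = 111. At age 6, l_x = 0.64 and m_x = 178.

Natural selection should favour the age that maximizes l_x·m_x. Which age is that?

6

Expected offspring if breeding at age x = l_x × m_x:
  age 4: 0.83 × 65 = 53.950
  age 5: 0.77 × 111 = 85.470
  age 6: 0.64 × 178 = 113.920
Maximum at age 6 (113.920).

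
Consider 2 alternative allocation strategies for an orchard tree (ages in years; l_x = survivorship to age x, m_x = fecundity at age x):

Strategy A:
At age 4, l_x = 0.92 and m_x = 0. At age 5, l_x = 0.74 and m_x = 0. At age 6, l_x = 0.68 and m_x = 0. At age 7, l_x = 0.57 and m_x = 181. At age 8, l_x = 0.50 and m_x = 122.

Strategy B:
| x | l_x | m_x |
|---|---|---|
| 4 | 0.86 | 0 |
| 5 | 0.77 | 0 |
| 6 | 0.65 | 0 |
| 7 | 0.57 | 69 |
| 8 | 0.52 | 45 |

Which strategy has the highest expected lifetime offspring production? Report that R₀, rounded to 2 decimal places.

164.17

Strategy A: R₀ = 0.92×0 + 0.74×0 + 0.68×0 + 0.57×181 + 0.50×122 = 164.1700
Strategy B: R₀ = 0.86×0 + 0.77×0 + 0.65×0 + 0.57×69 + 0.52×45 = 62.7300
Highest R₀: strategy A with 164.1700.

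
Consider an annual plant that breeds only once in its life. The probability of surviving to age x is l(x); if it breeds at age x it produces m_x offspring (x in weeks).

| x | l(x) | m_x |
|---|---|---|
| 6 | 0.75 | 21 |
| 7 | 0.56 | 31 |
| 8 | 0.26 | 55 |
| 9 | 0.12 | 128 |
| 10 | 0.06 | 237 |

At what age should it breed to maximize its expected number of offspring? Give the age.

7

Expected offspring if breeding at age x = l(x) × m_x:
  age 6: 0.75 × 21 = 15.750
  age 7: 0.56 × 31 = 17.360
  age 8: 0.26 × 55 = 14.300
  age 9: 0.12 × 128 = 15.360
  age 10: 0.06 × 237 = 14.220
Maximum at age 7 (17.360).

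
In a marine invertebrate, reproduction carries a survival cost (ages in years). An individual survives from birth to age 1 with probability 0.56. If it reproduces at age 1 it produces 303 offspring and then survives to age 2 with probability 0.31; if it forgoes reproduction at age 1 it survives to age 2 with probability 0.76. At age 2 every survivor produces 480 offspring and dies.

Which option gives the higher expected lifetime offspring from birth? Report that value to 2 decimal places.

breed at age 1: R₀ = 0.56 × (303 + 0.31 × 480) = 0.56 × 451.8000 = 253.0080
delay to age 2: R₀ = 0.56 × (0.76 × 480) = 0.56 × 364.8000 = 204.2880
Higher: breed at age 1 (253.0080).

253.01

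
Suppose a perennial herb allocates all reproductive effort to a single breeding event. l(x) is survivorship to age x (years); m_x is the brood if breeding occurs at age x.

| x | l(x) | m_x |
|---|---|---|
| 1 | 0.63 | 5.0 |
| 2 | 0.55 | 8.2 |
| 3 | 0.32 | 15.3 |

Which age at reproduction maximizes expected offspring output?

Expected offspring if breeding at age x = l(x) × m_x:
  age 1: 0.63 × 5.0 = 3.150
  age 2: 0.55 × 8.2 = 4.510
  age 3: 0.32 × 15.3 = 4.896
Maximum at age 3 (4.896).

3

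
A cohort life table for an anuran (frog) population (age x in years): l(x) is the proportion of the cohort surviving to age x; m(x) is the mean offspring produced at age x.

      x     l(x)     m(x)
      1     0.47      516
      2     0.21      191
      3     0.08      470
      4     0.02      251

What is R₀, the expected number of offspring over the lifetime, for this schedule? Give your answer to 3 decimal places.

R₀ = Σ l(x) m(x):
  age 1: 0.47 × 516 = 242.5200
  age 2: 0.21 × 191 = 40.1100
  age 3: 0.08 × 470 = 37.6000
  age 4: 0.02 × 251 = 5.0200
R₀ = 242.5200 + 40.1100 + 37.6000 + 5.0200 = 325.2500

325.250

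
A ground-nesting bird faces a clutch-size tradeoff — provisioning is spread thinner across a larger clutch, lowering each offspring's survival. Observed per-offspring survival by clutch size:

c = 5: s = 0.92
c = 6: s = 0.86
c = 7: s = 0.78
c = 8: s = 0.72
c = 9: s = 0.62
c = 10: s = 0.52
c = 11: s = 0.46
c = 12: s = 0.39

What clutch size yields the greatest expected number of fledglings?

8

Expected fledglings = c × s(c):
  c=5: 5 × 0.92 = 4.600
  c=6: 6 × 0.86 = 5.160
  c=7: 7 × 0.78 = 5.460
  c=8: 8 × 0.72 = 5.760
  c=9: 9 × 0.62 = 5.580
  c=10: 10 × 0.52 = 5.200
  c=11: 11 × 0.46 = 5.060
  c=12: 12 × 0.39 = 4.680
Maximum at c = 8 (5.760 fledglings).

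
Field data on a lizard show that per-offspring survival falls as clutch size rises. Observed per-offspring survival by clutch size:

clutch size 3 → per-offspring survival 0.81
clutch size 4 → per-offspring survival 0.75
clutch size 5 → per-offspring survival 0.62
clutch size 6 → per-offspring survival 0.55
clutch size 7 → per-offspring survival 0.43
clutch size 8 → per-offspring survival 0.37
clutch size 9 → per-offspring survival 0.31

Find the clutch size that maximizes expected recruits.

Expected recruits = c × s(c):
  c=3: 3 × 0.81 = 2.430
  c=4: 4 × 0.75 = 3.000
  c=5: 5 × 0.62 = 3.100
  c=6: 6 × 0.55 = 3.300
  c=7: 7 × 0.43 = 3.010
  c=8: 8 × 0.37 = 2.960
  c=9: 9 × 0.31 = 2.790
Maximum at c = 6 (3.300 recruits).

6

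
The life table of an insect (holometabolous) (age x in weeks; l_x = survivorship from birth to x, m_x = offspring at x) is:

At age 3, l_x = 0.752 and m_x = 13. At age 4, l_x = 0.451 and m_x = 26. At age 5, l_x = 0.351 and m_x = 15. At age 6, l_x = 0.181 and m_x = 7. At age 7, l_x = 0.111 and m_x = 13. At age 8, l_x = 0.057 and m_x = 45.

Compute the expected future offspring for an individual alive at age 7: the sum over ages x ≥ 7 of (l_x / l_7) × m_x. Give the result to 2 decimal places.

l_7 = 0.111. Conditional survival from age 7 to x is l_x / l_7.
  x=7: (0.111/0.111) × 13 = 13.0000
  x=8: (0.057/0.111) × 45 = 23.1081
Sum = 13.0000 + 23.1081 = 36.1081

36.11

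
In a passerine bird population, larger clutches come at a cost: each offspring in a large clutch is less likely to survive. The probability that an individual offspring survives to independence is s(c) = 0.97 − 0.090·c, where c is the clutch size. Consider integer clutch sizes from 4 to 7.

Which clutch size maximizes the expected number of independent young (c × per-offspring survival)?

5

Expected independent young = c × s(c):
  c=4: 4 × 0.610 = 2.440
  c=5: 5 × 0.520 = 2.600
  c=6: 6 × 0.430 = 2.580
  c=7: 7 × 0.340 = 2.380
Maximum at c = 5 (2.600 independent young).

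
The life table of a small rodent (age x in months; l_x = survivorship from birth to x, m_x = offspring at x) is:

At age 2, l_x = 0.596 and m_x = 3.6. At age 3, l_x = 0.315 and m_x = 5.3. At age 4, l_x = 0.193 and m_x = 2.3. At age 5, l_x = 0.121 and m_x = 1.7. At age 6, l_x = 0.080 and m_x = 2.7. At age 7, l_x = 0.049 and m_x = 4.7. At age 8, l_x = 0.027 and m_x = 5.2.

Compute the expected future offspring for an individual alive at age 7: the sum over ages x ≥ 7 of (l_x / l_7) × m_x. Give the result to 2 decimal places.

l_7 = 0.049. Conditional survival from age 7 to x is l_x / l_7.
  x=7: (0.049/0.049) × 4.7 = 4.7000
  x=8: (0.027/0.049) × 5.2 = 2.8653
Sum = 4.7000 + 2.8653 = 7.5653

7.57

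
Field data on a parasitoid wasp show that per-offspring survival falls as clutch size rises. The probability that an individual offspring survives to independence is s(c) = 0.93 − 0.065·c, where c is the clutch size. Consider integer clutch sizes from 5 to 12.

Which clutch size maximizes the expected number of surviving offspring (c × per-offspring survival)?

7

Expected surviving offspring = c × s(c):
  c=5: 5 × 0.605 = 3.025
  c=6: 6 × 0.540 = 3.240
  c=7: 7 × 0.475 = 3.325
  c=8: 8 × 0.410 = 3.280
  c=9: 9 × 0.345 = 3.105
  c=10: 10 × 0.280 = 2.800
  c=11: 11 × 0.215 = 2.365
  c=12: 12 × 0.150 = 1.800
Maximum at c = 7 (3.325 surviving offspring).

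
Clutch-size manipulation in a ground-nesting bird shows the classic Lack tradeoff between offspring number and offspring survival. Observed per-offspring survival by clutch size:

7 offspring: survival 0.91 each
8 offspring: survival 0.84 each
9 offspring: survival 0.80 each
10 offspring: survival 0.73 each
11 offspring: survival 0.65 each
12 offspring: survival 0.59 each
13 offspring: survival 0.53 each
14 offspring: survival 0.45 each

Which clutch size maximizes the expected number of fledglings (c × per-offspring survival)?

Expected fledglings = c × s(c):
  c=7: 7 × 0.91 = 6.370
  c=8: 8 × 0.84 = 6.720
  c=9: 9 × 0.80 = 7.200
  c=10: 10 × 0.73 = 7.300
  c=11: 11 × 0.65 = 7.150
  c=12: 12 × 0.59 = 7.080
  c=13: 13 × 0.53 = 6.890
  c=14: 14 × 0.45 = 6.300
Maximum at c = 10 (7.300 fledglings).

10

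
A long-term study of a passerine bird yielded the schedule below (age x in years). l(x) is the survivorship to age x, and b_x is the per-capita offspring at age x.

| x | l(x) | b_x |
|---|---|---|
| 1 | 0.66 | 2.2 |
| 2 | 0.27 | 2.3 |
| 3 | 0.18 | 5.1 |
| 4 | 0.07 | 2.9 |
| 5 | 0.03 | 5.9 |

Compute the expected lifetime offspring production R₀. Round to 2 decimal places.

3.37

R₀ = Σ l(x) b_x:
  age 1: 0.66 × 2.2 = 1.4520
  age 2: 0.27 × 2.3 = 0.6210
  age 3: 0.18 × 5.1 = 0.9180
  age 4: 0.07 × 2.9 = 0.2030
  age 5: 0.03 × 5.9 = 0.1770
R₀ = 1.4520 + 0.6210 + 0.9180 + 0.2030 + 0.1770 = 3.3710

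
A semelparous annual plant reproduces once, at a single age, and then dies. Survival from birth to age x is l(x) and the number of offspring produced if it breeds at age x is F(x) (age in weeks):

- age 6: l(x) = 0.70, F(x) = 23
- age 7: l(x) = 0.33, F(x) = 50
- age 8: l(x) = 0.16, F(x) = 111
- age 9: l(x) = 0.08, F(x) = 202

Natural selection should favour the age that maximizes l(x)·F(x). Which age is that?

Expected offspring if breeding at age x = l(x) × F(x):
  age 6: 0.70 × 23 = 16.100
  age 7: 0.33 × 50 = 16.500
  age 8: 0.16 × 111 = 17.760
  age 9: 0.08 × 202 = 16.160
Maximum at age 8 (17.760).

8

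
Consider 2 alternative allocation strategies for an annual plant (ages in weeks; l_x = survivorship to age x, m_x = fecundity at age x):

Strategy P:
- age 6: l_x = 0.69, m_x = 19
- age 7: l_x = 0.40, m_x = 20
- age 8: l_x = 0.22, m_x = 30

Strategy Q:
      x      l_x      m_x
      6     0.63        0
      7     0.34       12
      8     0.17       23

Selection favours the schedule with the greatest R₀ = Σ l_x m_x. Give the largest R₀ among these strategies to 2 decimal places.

Strategy P: R₀ = 0.69×19 + 0.40×20 + 0.22×30 = 27.7100
Strategy Q: R₀ = 0.63×0 + 0.34×12 + 0.17×23 = 7.9900
Highest R₀: strategy P with 27.7100.

27.71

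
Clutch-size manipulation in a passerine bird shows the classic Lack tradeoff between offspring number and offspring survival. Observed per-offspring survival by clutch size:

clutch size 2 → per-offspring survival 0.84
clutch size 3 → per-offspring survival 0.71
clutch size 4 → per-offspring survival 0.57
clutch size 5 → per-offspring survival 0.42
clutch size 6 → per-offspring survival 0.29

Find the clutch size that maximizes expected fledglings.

Expected fledglings = c × s(c):
  c=2: 2 × 0.84 = 1.680
  c=3: 3 × 0.71 = 2.130
  c=4: 4 × 0.57 = 2.280
  c=5: 5 × 0.42 = 2.100
  c=6: 6 × 0.29 = 1.740
Maximum at c = 4 (2.280 fledglings).

4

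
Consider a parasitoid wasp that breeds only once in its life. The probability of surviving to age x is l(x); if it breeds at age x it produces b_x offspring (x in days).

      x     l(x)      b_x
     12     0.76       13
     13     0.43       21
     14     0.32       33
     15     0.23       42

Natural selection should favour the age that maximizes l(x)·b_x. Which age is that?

14

Expected offspring if breeding at age x = l(x) × b_x:
  age 12: 0.76 × 13 = 9.880
  age 13: 0.43 × 21 = 9.030
  age 14: 0.32 × 33 = 10.560
  age 15: 0.23 × 42 = 9.660
Maximum at age 14 (10.560).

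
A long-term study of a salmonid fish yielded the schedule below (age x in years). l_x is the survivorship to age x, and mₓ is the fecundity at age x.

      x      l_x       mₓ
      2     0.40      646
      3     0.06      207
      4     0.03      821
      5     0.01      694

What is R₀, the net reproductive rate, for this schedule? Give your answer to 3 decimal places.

302.390

R₀ = Σ l_x mₓ:
  age 2: 0.40 × 646 = 258.4000
  age 3: 0.06 × 207 = 12.4200
  age 4: 0.03 × 821 = 24.6300
  age 5: 0.01 × 694 = 6.9400
R₀ = 258.4000 + 12.4200 + 24.6300 + 6.9400 = 302.3900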